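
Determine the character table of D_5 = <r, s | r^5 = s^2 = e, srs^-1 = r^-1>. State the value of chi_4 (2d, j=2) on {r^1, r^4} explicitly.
Conjugacy classes: {e} of size 1, {r^1, r^4} of size 2, {r^2, r^3} of size 2, {s, sr, ..., sr^4} of size 5.
Character table:
  irrep \ class              {e} (size 1)  {r^1, r^4} (size 2)  {r^2, r^3} (size 2)  {s, sr, ..., sr^4} (size 5)
  chi_1 (triv)               1             1                    1                    1                          
  chi_2 (sign: r->1, s->-1)  1             1                    1                    -1                         
  chi_3 (2d, j=1)            2             -1/2 + sqrt(5)/2     -sqrt(5)/2 - 1/2     0                          
  chi_4 (2d, j=2)            2             -sqrt(5)/2 - 1/2     -1/2 + sqrt(5)/2     0                          

Spot check: chi_4 (2d, j=2) on {r^1, r^4} = -sqrt(5)/2 - 1/2.

Solution. D_5 has order 2*5 = 10 with 4 conjugacy classes, hence 4 irreducibles. Sum of squared dims 1 + 1 + 4 + 4 = 10 = |G|. Linear characters come from the abelianisation; the 2-dimensional irreps have character r^k -> 2*cos(2*pi*j*k/5), reflections -> 0.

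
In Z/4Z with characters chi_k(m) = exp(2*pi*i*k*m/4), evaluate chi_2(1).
chi_2(1) = zeta_4^2 = -1

Working: chi_2(1) = zeta_4^(2*1) = zeta_4^2. Since zeta_4^4 = 1, this equals zeta_4^2 = exp(2*pi*i*2/4) = -1.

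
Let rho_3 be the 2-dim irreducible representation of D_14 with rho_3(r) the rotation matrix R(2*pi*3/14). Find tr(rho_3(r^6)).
chi_{rho_3}(r^6) = 2*cos(2*pi*3*6/14) = -2*cos(3*pi/7)

Proof sketch: rho_3(r^6) is rotation by angle 2*pi*3*6/14, whose trace is 2*cos(2*pi*3*6/14) = -2*cos(3*pi/7).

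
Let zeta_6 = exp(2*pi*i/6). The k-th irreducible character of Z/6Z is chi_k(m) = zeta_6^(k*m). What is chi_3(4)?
chi_3(4) = zeta_6^12 = 1

Argument: chi_3(4) = zeta_6^(3*4) = zeta_6^12. Since zeta_6^6 = 1, this equals zeta_6^0 = exp(2*pi*i*0/6) = 1.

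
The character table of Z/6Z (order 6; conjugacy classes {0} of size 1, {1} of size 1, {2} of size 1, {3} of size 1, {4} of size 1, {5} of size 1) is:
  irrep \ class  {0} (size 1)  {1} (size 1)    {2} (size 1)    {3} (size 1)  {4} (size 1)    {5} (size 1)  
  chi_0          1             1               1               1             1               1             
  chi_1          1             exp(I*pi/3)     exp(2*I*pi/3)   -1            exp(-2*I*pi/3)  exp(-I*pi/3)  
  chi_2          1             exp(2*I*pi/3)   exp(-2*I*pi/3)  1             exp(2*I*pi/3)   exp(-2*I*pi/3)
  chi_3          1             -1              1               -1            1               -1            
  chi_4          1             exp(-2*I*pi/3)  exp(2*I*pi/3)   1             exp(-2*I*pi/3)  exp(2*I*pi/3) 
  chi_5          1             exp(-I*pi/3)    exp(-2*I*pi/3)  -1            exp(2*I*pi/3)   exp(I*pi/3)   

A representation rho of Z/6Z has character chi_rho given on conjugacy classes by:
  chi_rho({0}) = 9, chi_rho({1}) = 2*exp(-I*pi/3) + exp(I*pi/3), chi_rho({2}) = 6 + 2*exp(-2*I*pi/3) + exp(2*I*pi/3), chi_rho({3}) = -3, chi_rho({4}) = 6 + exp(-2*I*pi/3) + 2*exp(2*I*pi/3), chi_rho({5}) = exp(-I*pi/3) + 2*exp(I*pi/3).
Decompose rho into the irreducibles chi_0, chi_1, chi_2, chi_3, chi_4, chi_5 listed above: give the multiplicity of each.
Multiplicities: chi_0: 3, chi_1: 1, chi_2: 0, chi_3: 3, chi_4: 0, chi_5: 2.

Argument: Use <chi_rho, chi> = (1/|G|) sum_C |C| * chi_rho(C) * conj(chi(C)) with |G| = 6 for each irreducible chi in the table:
  <chi_rho, chi_0> = (1/6)[1*(9)*conj(1) + 1*(2*exp(-I*pi/3) + exp(I*pi/3))*conj(1) + 1*(6 + 2*exp(-2*I*pi/3) + exp(2*I*pi/3))*conj(1) + 1*(-3)*conj(1) + 1*(6 + exp(-2*I*pi/3) + 2*exp(2*I*pi/3))*conj(1) + 1*(exp(-I*pi/3) + 2*exp(I*pi/3))*conj(1)]
      = (1/6)[(9) + (2*exp(-I*pi/3) + exp(I*pi/3)) + (6 + 2*exp(-2*I*pi/3) + exp(2*I*pi/3)) + (-3) + (6 + exp(-2*I*pi/3) + 2*exp(2*I*pi/3)) + (exp(-I*pi/3) + 2*exp(I*pi/3))] = 18/6 = 3
  <chi_rho, chi_1> = (1/6)[1*(9)*conj(1) + 1*(2*exp(-I*pi/3) + exp(I*pi/3))*conj(exp(I*pi/3)) + 1*(6 + 2*exp(-2*I*pi/3) + exp(2*I*pi/3))*conj(exp(2*I*pi/3)) + 1*(-3)*conj(-1) + 1*(6 + exp(-2*I*pi/3) + 2*exp(2*I*pi/3))*conj(exp(-2*I*pi/3)) + 1*(exp(-I*pi/3) + 2*exp(I*pi/3))*conj(exp(-I*pi/3))]
      = (1/6)[(9) + (1 + 2*exp(-2*I*pi/3)) + (1 + 6*exp(-2*I*pi/3) + 2*exp(2*I*pi/3)) + (3) + (1 + 2*exp(-2*I*pi/3) + 6*exp(2*I*pi/3)) + (1 + 2*exp(2*I*pi/3))] = 6/6 = 1
  <chi_rho, chi_2> = (1/6)[1*(9)*conj(1) + 1*(2*exp(-I*pi/3) + exp(I*pi/3))*conj(exp(2*I*pi/3)) + 1*(6 + 2*exp(-2*I*pi/3) + exp(2*I*pi/3))*conj(exp(-2*I*pi/3)) + 1*(-3)*conj(1) + 1*(6 + exp(-2*I*pi/3) + 2*exp(2*I*pi/3))*conj(exp(2*I*pi/3)) + 1*(exp(-I*pi/3) + 2*exp(I*pi/3))*conj(exp(-2*I*pi/3))]
      = (1/6)[(9) + (-2 + exp(-I*pi/3)) + (2 + exp(-2*I*pi/3) + 6*exp(2*I*pi/3)) + (-3) + (2 + 6*exp(-2*I*pi/3) + exp(2*I*pi/3)) + (-2 + exp(I*pi/3))] = 0/6 = 0
  <chi_rho, chi_3> = (1/6)[1*(9)*conj(1) + 1*(2*exp(-I*pi/3) + exp(I*pi/3))*conj(-1) + 1*(6 + 2*exp(-2*I*pi/3) + exp(2*I*pi/3))*conj(1) + 1*(-3)*conj(-1) + 1*(6 + exp(-2*I*pi/3) + 2*exp(2*I*pi/3))*conj(1) + 1*(exp(-I*pi/3) + 2*exp(I*pi/3))*conj(-1)]
      = (1/6)[(9) + (-exp(I*pi/3) - 2*exp(-I*pi/3)) + (6 + 2*exp(-2*I*pi/3) + exp(2*I*pi/3)) + (3) + (6 + exp(-2*I*pi/3) + 2*exp(2*I*pi/3)) + (-2*exp(I*pi/3) - exp(-I*pi/3))] = 18/6 = 3
  <chi_rho, chi_4> = (1/6)[1*(9)*conj(1) + 1*(2*exp(-I*pi/3) + exp(I*pi/3))*conj(exp(-2*I*pi/3)) + 1*(6 + 2*exp(-2*I*pi/3) + exp(2*I*pi/3))*conj(exp(2*I*pi/3)) + 1*(-3)*conj(1) + 1*(6 + exp(-2*I*pi/3) + 2*exp(2*I*pi/3))*conj(exp(-2*I*pi/3)) + 1*(exp(-I*pi/3) + 2*exp(I*pi/3))*conj(exp(2*I*pi/3))]
      = (1/6)[(9) + (-1 + 2*exp(I*pi/3)) + (1 + 6*exp(-2*I*pi/3) + 2*exp(2*I*pi/3)) + (-3) + (1 + 2*exp(-2*I*pi/3) + 6*exp(2*I*pi/3)) + (-1 + 2*exp(-I*pi/3))] = 0/6 = 0
  <chi_rho, chi_5> = (1/6)[1*(9)*conj(1) + 1*(2*exp(-I*pi/3) + exp(I*pi/3))*conj(exp(-I*pi/3)) + 1*(6 + 2*exp(-2*I*pi/3) + exp(2*I*pi/3))*conj(exp(-2*I*pi/3)) + 1*(-3)*conj(-1) + 1*(6 + exp(-2*I*pi/3) + 2*exp(2*I*pi/3))*conj(exp(2*I*pi/3)) + 1*(exp(-I*pi/3) + 2*exp(I*pi/3))*conj(exp(I*pi/3))]
      = (1/6)[(9) + (2 + exp(2*I*pi/3)) + (2 + exp(-2*I*pi/3) + 6*exp(2*I*pi/3)) + (3) + (2 + 6*exp(-2*I*pi/3) + exp(2*I*pi/3)) + (2 + exp(-2*I*pi/3))] = 12/6 = 2
(Exp terms are combined using exp(i*s)*conj(exp(i*t)) = exp(i*(s-t)), and sums of them are collapsed using the identity that for every m > 1 the m distinct m-th roots of unity sum to 0, e.g. 1 + exp(2*I*pi/3) + exp(-2*I*pi/3) = 0.)
Dimension check: dim(rho) = sum (mult * dim) = 3*1 + 1*1 + 0*1 + 3*1 + 0*1 + 2*1 = 9 = chi_rho(e) = 9.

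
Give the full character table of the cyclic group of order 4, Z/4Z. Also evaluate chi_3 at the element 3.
Character table of Z/4Z (irreps indexed chi_0,...,chi_3 with chi_k(m) = zeta_4^(k*m), zeta_4 = exp(2*pi*i/4)):
  irrep \ class  {0} (size 1)  {1} (size 1)  {2} (size 1)  {3} (size 1)
  chi_0          1             1             1             1           
  chi_1          1             I             -1            -I          
  chi_2          1             -1            1             -1          
  chi_3          1             -I            -1            I           

Spot check: chi_3(3) = zeta_4^(3*3) = zeta_4^9 = I.

Solution. Z/4Z is abelian, so all 4 irreducible complex representations are 1-dimensional. They are given by chi_k(m) = zeta_4^(k*m) for k = 0,...,3. Row orthogonality: sum_m chi_k(m) conj(chi_l(m)) = 4 * [k = l].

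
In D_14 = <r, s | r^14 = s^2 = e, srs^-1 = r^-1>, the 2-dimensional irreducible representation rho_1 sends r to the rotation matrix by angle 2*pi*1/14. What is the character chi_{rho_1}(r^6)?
chi_{rho_1}(r^6) = 2*cos(2*pi*1*6/14) = -2*cos(pi/7)

Details: rho_1(r^6) is rotation by angle 2*pi*1*6/14, whose trace is 2*cos(2*pi*1*6/14) = -2*cos(pi/7).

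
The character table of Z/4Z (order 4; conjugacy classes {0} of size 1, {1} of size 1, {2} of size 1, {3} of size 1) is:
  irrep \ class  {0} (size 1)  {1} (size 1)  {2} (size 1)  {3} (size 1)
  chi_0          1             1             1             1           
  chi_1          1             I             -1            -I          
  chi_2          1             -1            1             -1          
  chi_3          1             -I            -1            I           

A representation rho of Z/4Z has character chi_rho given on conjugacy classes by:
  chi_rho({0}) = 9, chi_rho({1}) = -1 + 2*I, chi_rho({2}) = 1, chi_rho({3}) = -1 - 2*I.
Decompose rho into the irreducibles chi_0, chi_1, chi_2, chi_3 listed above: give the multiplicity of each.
Multiplicities: chi_0: 2, chi_1: 3, chi_2: 3, chi_3: 1.

Details: Use <chi_rho, chi> = (1/|G|) sum_C |C| * chi_rho(C) * conj(chi(C)) with |G| = 4 for each irreducible chi in the table:
  <chi_rho, chi_0> = (1/4)[1*(9)*conj(1) + 1*(-1 + 2*I)*conj(1) + 1*(1)*conj(1) + 1*(-1 - 2*I)*conj(1)]
      = (1/4)[(9) + (-1 + 2*I) + (1) + (-1 - 2*I)] = 8/4 = 2
  <chi_rho, chi_1> = (1/4)[1*(9)*conj(1) + 1*(-1 + 2*I)*conj(I) + 1*(1)*conj(-1) + 1*(-1 - 2*I)*conj(-I)]
      = (1/4)[(9) + (2 + I) + (-1) + (2 - I)] = 12/4 = 3
  <chi_rho, chi_2> = (1/4)[1*(9)*conj(1) + 1*(-1 + 2*I)*conj(-1) + 1*(1)*conj(1) + 1*(-1 - 2*I)*conj(-1)]
      = (1/4)[(9) + (1 - 2*I) + (1) + (1 + 2*I)] = 12/4 = 3
  <chi_rho, chi_3> = (1/4)[1*(9)*conj(1) + 1*(-1 + 2*I)*conj(-I) + 1*(1)*conj(-1) + 1*(-1 - 2*I)*conj(I)]
      = (1/4)[(9) + (-2 - I) + (-1) + (-2 + I)] = 4/4 = 1
(Exp terms are combined using exp(i*s)*conj(exp(i*t)) = exp(i*(s-t)), and sums of them are collapsed using the identity that for every m > 1 the m distinct m-th roots of unity sum to 0, e.g. 1 + exp(2*I*pi/3) + exp(-2*I*pi/3) = 0.)
Dimension check: dim(rho) = sum (mult * dim) = 2*1 + 3*1 + 3*1 + 1*1 = 9 = chi_rho(e) = 9.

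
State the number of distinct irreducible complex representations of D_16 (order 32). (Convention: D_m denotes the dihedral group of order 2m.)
11

Working: The number of irreducible complex representations of a finite group equals its number of conjugacy classes. D_16 has 11 conjugacy classes (n/2 + 3 for n even), so D_16 (order 32) has exactly 11 irreducible complex representations.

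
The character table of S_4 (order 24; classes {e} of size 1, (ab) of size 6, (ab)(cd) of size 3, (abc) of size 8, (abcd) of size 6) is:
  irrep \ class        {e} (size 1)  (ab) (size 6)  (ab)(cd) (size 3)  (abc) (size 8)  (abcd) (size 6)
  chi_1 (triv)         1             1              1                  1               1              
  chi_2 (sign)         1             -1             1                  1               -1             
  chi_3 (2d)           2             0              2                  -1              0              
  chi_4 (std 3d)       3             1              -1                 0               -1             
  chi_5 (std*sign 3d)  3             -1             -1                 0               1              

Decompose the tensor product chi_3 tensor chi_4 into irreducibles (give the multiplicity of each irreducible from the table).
chi_3 tensor chi_4 = chi_4 + chi_5 (all other irreducibles have multiplicity 0).

Proof sketch: The character of a tensor product is the pointwise product (chi_3 * chi_4)(C) = chi_3(C) * chi_4(C):
  {e}: (2)*(3), (ab): (0)*(1), (ab)(cd): (2)*(-1), (abc): (-1)*(0), (abcd): (0)*(-1)
so (chi_3 * chi_4) takes values
  {e} -> 6, (ab) -> 0, (ab)(cd) -> -2, (abc) -> 0, (abcd) -> 0.
Now take the inner product of this character with each irreducible chi from the table, <chi_3*chi_4, chi> = (1/24) sum_C |C| (chi_3*chi_4)(C) conj(chi(C)):
  <chi_3*chi_4, chi_1> = (1/24)[1*(6)*conj(1) + 6*(0)*conj(1) + 3*(-2)*conj(1) + 8*(0)*conj(1) + 6*(0)*conj(1)]
      = (1/24)[(6) + (0) + (-6) + (0) + (0)] = 0/24 = 0
  <chi_3*chi_4, chi_2> = (1/24)[1*(6)*conj(1) + 6*(0)*conj(-1) + 3*(-2)*conj(1) + 8*(0)*conj(1) + 6*(0)*conj(-1)]
      = (1/24)[(6) + (0) + (-6) + (0) + (0)] = 0/24 = 0
  <chi_3*chi_4, chi_3> = (1/24)[1*(6)*conj(2) + 6*(0)*conj(0) + 3*(-2)*conj(2) + 8*(0)*conj(-1) + 6*(0)*conj(0)]
      = (1/24)[(12) + (0) + (-12) + (0) + (0)] = 0/24 = 0
  <chi_3*chi_4, chi_4> = (1/24)[1*(6)*conj(3) + 6*(0)*conj(1) + 3*(-2)*conj(-1) + 8*(0)*conj(0) + 6*(0)*conj(-1)]
      = (1/24)[(18) + (0) + (6) + (0) + (0)] = 24/24 = 1
  <chi_3*chi_4, chi_5> = (1/24)[1*(6)*conj(3) + 6*(0)*conj(-1) + 3*(-2)*conj(-1) + 8*(0)*conj(0) + 6*(0)*conj(1)]
      = (1/24)[(18) + (0) + (6) + (0) + (0)] = 24/24 = 1
Hence the multiplicities are chi_4: 1, chi_5: 1. Dimension check: dim(chi_3)*dim(chi_4) = 2*3 = 6 and sum (mult * dim) = 1*3 + 1*3 = 6.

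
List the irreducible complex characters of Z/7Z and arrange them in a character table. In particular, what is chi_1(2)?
Character table of Z/7Z (irreps indexed chi_0,...,chi_6 with chi_k(m) = zeta_7^(k*m), zeta_7 = exp(2*pi*i/7)):
  irrep \ class  {0} (size 1)  {1} (size 1)    {2} (size 1)    {3} (size 1)    {4} (size 1)    {5} (size 1)    {6} (size 1)  
  chi_0          1             1               1               1               1               1               1             
  chi_1          1             exp(2*I*pi/7)   exp(4*I*pi/7)   exp(6*I*pi/7)   exp(-6*I*pi/7)  exp(-4*I*pi/7)  exp(-2*I*pi/7)
  chi_2          1             exp(4*I*pi/7)   exp(-6*I*pi/7)  exp(-2*I*pi/7)  exp(2*I*pi/7)   exp(6*I*pi/7)   exp(-4*I*pi/7)
  chi_3          1             exp(6*I*pi/7)   exp(-2*I*pi/7)  exp(4*I*pi/7)   exp(-4*I*pi/7)  exp(2*I*pi/7)   exp(-6*I*pi/7)
  chi_4          1             exp(-6*I*pi/7)  exp(2*I*pi/7)   exp(-4*I*pi/7)  exp(4*I*pi/7)   exp(-2*I*pi/7)  exp(6*I*pi/7) 
  chi_5          1             exp(-4*I*pi/7)  exp(6*I*pi/7)   exp(2*I*pi/7)   exp(-2*I*pi/7)  exp(-6*I*pi/7)  exp(4*I*pi/7) 
  chi_6          1             exp(-2*I*pi/7)  exp(-4*I*pi/7)  exp(-6*I*pi/7)  exp(6*I*pi/7)   exp(4*I*pi/7)   exp(2*I*pi/7) 

Spot check: chi_1(2) = zeta_7^(1*2) = zeta_7^2 = exp(4*I*pi/7).

Justification: Z/7Z is abelian, so all 7 irreducible complex representations are 1-dimensional. They are given by chi_k(m) = zeta_7^(k*m) for k = 0,...,6. Row orthogonality: sum_m chi_k(m) conj(chi_l(m)) = 7 * [k = l].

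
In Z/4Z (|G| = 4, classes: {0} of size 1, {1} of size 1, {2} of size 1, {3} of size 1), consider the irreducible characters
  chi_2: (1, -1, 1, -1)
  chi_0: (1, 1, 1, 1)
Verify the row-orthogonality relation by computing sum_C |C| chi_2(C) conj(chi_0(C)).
Sum = 0; so <chi_2, chi_0> = 0 (distinct irreducibles are orthogonal).

Explanation: Compute term by term over conjugacy classes (|C| * chi_2(C) * conj(chi_0(C))):
  1*(1)*conj(1) + 1*(-1)*conj(1) + 1*(1)*conj(1) + 1*(-1)*conj(1)
  = (1) + (-1) + (1) + (-1)
  = 0.
(Exp terms are combined using exp(i*s)*conj(exp(i*t)) = exp(i*(s-t)), and sums of them are collapsed using the identity that for every m > 1 the m distinct m-th roots of unity sum to 0, e.g. 1 + exp(2*I*pi/3) + exp(-2*I*pi/3) = 0.)
Dividing by |G| = 4 gives 0/4 = 0, matching the row-orthogonality relation <chi_2, chi_0> = [chi_2 = chi_0].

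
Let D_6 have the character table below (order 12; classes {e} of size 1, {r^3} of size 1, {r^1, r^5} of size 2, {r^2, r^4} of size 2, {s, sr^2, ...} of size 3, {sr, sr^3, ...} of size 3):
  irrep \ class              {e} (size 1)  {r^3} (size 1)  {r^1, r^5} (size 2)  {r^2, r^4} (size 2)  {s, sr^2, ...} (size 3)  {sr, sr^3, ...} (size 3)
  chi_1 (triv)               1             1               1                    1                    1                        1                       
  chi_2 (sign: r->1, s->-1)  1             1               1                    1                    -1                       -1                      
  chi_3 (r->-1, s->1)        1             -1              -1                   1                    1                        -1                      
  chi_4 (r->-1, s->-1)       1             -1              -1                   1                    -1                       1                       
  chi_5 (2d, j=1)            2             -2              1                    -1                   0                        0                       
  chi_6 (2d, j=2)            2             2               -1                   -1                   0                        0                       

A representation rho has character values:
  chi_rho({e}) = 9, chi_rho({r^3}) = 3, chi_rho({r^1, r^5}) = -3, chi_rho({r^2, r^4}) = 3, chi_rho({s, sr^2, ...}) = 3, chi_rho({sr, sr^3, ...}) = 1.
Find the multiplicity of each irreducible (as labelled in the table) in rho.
Multiplicities: chi_1: 2, chi_2: 0, chi_3: 2, chi_4: 1, chi_5: 0, chi_6: 2.

Use <chi_rho, chi> = (1/|G|) sum_C |C| * chi_rho(C) * conj(chi(C)) with |G| = 12 for each irreducible chi in the table:
  <chi_rho, chi_1> = (1/12)[1*(9)*conj(1) + 1*(3)*conj(1) + 2*(-3)*conj(1) + 2*(3)*conj(1) + 3*(3)*conj(1) + 3*(1)*conj(1)]
      = (1/12)[(9) + (3) + (-6) + (6) + (9) + (3)] = 24/12 = 2
  <chi_rho, chi_2> = (1/12)[1*(9)*conj(1) + 1*(3)*conj(1) + 2*(-3)*conj(1) + 2*(3)*conj(1) + 3*(3)*conj(-1) + 3*(1)*conj(-1)]
      = (1/12)[(9) + (3) + (-6) + (6) + (-9) + (-3)] = 0/12 = 0
  <chi_rho, chi_3> = (1/12)[1*(9)*conj(1) + 1*(3)*conj(-1) + 2*(-3)*conj(-1) + 2*(3)*conj(1) + 3*(3)*conj(1) + 3*(1)*conj(-1)]
      = (1/12)[(9) + (-3) + (6) + (6) + (9) + (-3)] = 24/12 = 2
  <chi_rho, chi_4> = (1/12)[1*(9)*conj(1) + 1*(3)*conj(-1) + 2*(-3)*conj(-1) + 2*(3)*conj(1) + 3*(3)*conj(-1) + 3*(1)*conj(1)]
      = (1/12)[(9) + (-3) + (6) + (6) + (-9) + (3)] = 12/12 = 1
  <chi_rho, chi_5> = (1/12)[1*(9)*conj(2) + 1*(3)*conj(-2) + 2*(-3)*conj(1) + 2*(3)*conj(-1) + 3*(3)*conj(0) + 3*(1)*conj(0)]
      = (1/12)[(18) + (-6) + (-6) + (-6) + (0) + (0)] = 0/12 = 0
  <chi_rho, chi_6> = (1/12)[1*(9)*conj(2) + 1*(3)*conj(2) + 2*(-3)*conj(-1) + 2*(3)*conj(-1) + 3*(3)*conj(0) + 3*(1)*conj(0)]
      = (1/12)[(18) + (6) + (6) + (-6) + (0) + (0)] = 24/12 = 2
Dimension check: dim(rho) = sum (mult * dim) = 2*1 + 0*1 + 2*1 + 1*1 + 0*2 + 2*2 = 9 = chi_rho(e) = 9.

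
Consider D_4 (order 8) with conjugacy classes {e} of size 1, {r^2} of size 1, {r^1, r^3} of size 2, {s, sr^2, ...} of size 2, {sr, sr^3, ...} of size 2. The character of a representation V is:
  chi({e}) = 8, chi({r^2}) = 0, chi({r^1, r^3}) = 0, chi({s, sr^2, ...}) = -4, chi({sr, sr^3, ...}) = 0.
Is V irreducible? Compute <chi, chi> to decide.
Not irreducible (reducible): <chi, chi> = 12 > 1.

Working: <chi, chi> = (1/|G|) sum_C |C| * |chi(C)|^2 = (1/8)[1*|8|^2 + 1*|0|^2 + 2*|0|^2 + 2*|-4|^2 + 2*|0|^2]
  = (1/8)[(64) + (0) + (0) + (32) + (0)] = 96/8 = 12.
A character is irreducible iff <chi, chi> = 1, so this representation is reducible.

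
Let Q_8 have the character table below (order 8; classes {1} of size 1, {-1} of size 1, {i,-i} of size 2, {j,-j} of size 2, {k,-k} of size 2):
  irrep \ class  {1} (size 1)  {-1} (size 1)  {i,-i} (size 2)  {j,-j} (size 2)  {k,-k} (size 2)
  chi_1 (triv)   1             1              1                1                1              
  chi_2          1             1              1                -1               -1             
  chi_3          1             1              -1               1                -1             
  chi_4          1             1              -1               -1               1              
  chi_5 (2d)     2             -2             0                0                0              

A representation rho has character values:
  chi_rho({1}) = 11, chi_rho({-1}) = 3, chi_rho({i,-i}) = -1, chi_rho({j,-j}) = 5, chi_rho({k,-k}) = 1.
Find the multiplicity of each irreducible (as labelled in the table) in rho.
Multiplicities: chi_1: 3, chi_2: 0, chi_3: 3, chi_4: 1, chi_5: 2.

Solution. Use <chi_rho, chi> = (1/|G|) sum_C |C| * chi_rho(C) * conj(chi(C)) with |G| = 8 for each irreducible chi in the table:
  <chi_rho, chi_1> = (1/8)[1*(11)*conj(1) + 1*(3)*conj(1) + 2*(-1)*conj(1) + 2*(5)*conj(1) + 2*(1)*conj(1)]
      = (1/8)[(11) + (3) + (-2) + (10) + (2)] = 24/8 = 3
  <chi_rho, chi_2> = (1/8)[1*(11)*conj(1) + 1*(3)*conj(1) + 2*(-1)*conj(1) + 2*(5)*conj(-1) + 2*(1)*conj(-1)]
      = (1/8)[(11) + (3) + (-2) + (-10) + (-2)] = 0/8 = 0
  <chi_rho, chi_3> = (1/8)[1*(11)*conj(1) + 1*(3)*conj(1) + 2*(-1)*conj(-1) + 2*(5)*conj(1) + 2*(1)*conj(-1)]
      = (1/8)[(11) + (3) + (2) + (10) + (-2)] = 24/8 = 3
  <chi_rho, chi_4> = (1/8)[1*(11)*conj(1) + 1*(3)*conj(1) + 2*(-1)*conj(-1) + 2*(5)*conj(-1) + 2*(1)*conj(1)]
      = (1/8)[(11) + (3) + (2) + (-10) + (2)] = 8/8 = 1
  <chi_rho, chi_5> = (1/8)[1*(11)*conj(2) + 1*(3)*conj(-2) + 2*(-1)*conj(0) + 2*(5)*conj(0) + 2*(1)*conj(0)]
      = (1/8)[(22) + (-6) + (0) + (0) + (0)] = 16/8 = 2
Dimension check: dim(rho) = sum (mult * dim) = 3*1 + 0*1 + 3*1 + 1*1 + 2*2 = 11 = chi_rho(e) = 11.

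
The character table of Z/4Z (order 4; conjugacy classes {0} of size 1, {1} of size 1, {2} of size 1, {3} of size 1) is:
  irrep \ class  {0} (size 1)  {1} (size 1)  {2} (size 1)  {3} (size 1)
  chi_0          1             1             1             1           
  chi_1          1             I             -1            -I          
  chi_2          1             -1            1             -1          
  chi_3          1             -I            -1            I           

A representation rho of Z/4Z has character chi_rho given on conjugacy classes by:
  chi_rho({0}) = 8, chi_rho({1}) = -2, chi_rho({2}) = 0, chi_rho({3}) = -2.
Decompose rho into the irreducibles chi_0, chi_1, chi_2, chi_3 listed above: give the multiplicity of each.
Multiplicities: chi_0: 1, chi_1: 2, chi_2: 3, chi_3: 2.

Working: Use <chi_rho, chi> = (1/|G|) sum_C |C| * chi_rho(C) * conj(chi(C)) with |G| = 4 for each irreducible chi in the table:
  <chi_rho, chi_0> = (1/4)[1*(8)*conj(1) + 1*(-2)*conj(1) + 1*(0)*conj(1) + 1*(-2)*conj(1)]
      = (1/4)[(8) + (-2) + (0) + (-2)] = 4/4 = 1
  <chi_rho, chi_1> = (1/4)[1*(8)*conj(1) + 1*(-2)*conj(I) + 1*(0)*conj(-1) + 1*(-2)*conj(-I)]
      = (1/4)[(8) + (2*I) + (0) + (-2*I)] = 8/4 = 2
  <chi_rho, chi_2> = (1/4)[1*(8)*conj(1) + 1*(-2)*conj(-1) + 1*(0)*conj(1) + 1*(-2)*conj(-1)]
      = (1/4)[(8) + (2) + (0) + (2)] = 12/4 = 3
  <chi_rho, chi_3> = (1/4)[1*(8)*conj(1) + 1*(-2)*conj(-I) + 1*(0)*conj(-1) + 1*(-2)*conj(I)]
      = (1/4)[(8) + (-2*I) + (0) + (2*I)] = 8/4 = 2
(Exp terms are combined using exp(i*s)*conj(exp(i*t)) = exp(i*(s-t)), and sums of them are collapsed using the identity that for every m > 1 the m distinct m-th roots of unity sum to 0, e.g. 1 + exp(2*I*pi/3) + exp(-2*I*pi/3) = 0.)
Dimension check: dim(rho) = sum (mult * dim) = 1*1 + 2*1 + 3*1 + 2*1 = 8 = chi_rho(e) = 8.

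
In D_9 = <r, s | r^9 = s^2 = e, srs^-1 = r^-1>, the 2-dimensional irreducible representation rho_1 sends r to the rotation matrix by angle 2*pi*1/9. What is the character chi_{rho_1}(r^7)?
chi_{rho_1}(r^7) = 2*cos(2*pi*1*7/9) = 2*cos(4*pi/9)

Explanation: rho_1(r^7) is rotation by angle 2*pi*1*7/9, whose trace is 2*cos(2*pi*1*7/9) = 2*cos(4*pi/9).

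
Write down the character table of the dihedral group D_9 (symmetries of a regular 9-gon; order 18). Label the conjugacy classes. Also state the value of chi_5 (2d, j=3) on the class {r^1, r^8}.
Conjugacy classes: {e} of size 1, {r^1, r^8} of size 2, {r^2, r^7} of size 2, {r^3, r^6} of size 2, {r^4, r^5} of size 2, {s, sr, ..., sr^8} of size 9.
Character table:
  irrep \ class              {e} (size 1)  {r^1, r^8} (size 2)  {r^2, r^7} (size 2)  {r^3, r^6} (size 2)  {r^4, r^5} (size 2)  {s, sr, ..., sr^8} (size 9)
  chi_1 (triv)               1             1                    1                    1                    1                    1                          
  chi_2 (sign: r->1, s->-1)  1             1                    1                    1                    1                    -1                         
  chi_3 (2d, j=1)            2             2*cos(2*pi/9)        2*cos(4*pi/9)        -1                   -2*cos(pi/9)         0                          
  chi_4 (2d, j=2)            2             2*cos(4*pi/9)        -2*cos(pi/9)         -1                   2*cos(2*pi/9)        0                          
  chi_5 (2d, j=3)            2             -1                   -1                   2                    -1                   0                          
  chi_6 (2d, j=4)            2             -2*cos(pi/9)         2*cos(2*pi/9)        -1                   2*cos(4*pi/9)        0                          

Spot check: chi_5 (2d, j=3) on {r^1, r^8} = -1.

Proof sketch: D_9 has order 2*9 = 18 with 6 conjugacy classes, hence 6 irreducibles. Sum of squared dims 1 + 1 + 4 + 4 + 4 + 4 = 18 = |G|. Linear characters come from the abelianisation; the 2-dimensional irreps have character r^k -> 2*cos(2*pi*j*k/9), reflections -> 0.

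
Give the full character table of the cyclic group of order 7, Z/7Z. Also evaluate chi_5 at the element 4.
Character table of Z/7Z (irreps indexed chi_0,...,chi_6 with chi_k(m) = zeta_7^(k*m), zeta_7 = exp(2*pi*i/7)):
  irrep \ class  {0} (size 1)  {1} (size 1)    {2} (size 1)    {3} (size 1)    {4} (size 1)    {5} (size 1)    {6} (size 1)  
  chi_0          1             1               1               1               1               1               1             
  chi_1          1             exp(2*I*pi/7)   exp(4*I*pi/7)   exp(6*I*pi/7)   exp(-6*I*pi/7)  exp(-4*I*pi/7)  exp(-2*I*pi/7)
  chi_2          1             exp(4*I*pi/7)   exp(-6*I*pi/7)  exp(-2*I*pi/7)  exp(2*I*pi/7)   exp(6*I*pi/7)   exp(-4*I*pi/7)
  chi_3          1             exp(6*I*pi/7)   exp(-2*I*pi/7)  exp(4*I*pi/7)   exp(-4*I*pi/7)  exp(2*I*pi/7)   exp(-6*I*pi/7)
  chi_4          1             exp(-6*I*pi/7)  exp(2*I*pi/7)   exp(-4*I*pi/7)  exp(4*I*pi/7)   exp(-2*I*pi/7)  exp(6*I*pi/7) 
  chi_5          1             exp(-4*I*pi/7)  exp(6*I*pi/7)   exp(2*I*pi/7)   exp(-2*I*pi/7)  exp(-6*I*pi/7)  exp(4*I*pi/7) 
  chi_6          1             exp(-2*I*pi/7)  exp(-4*I*pi/7)  exp(-6*I*pi/7)  exp(6*I*pi/7)   exp(4*I*pi/7)   exp(2*I*pi/7) 

Spot check: chi_5(4) = zeta_7^(5*4) = zeta_7^20 = exp(-2*I*pi/7).

Why: Z/7Z is abelian, so all 7 irreducible complex representations are 1-dimensional. They are given by chi_k(m) = zeta_7^(k*m) for k = 0,...,6. Row orthogonality: sum_m chi_k(m) conj(chi_l(m)) = 7 * [k = l].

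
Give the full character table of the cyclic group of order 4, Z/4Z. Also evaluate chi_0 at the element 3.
Character table of Z/4Z (irreps indexed chi_0,...,chi_3 with chi_k(m) = zeta_4^(k*m), zeta_4 = exp(2*pi*i/4)):
  irrep \ class  {0} (size 1)  {1} (size 1)  {2} (size 1)  {3} (size 1)
  chi_0          1             1             1             1           
  chi_1          1             I             -1            -I          
  chi_2          1             -1            1             -1          
  chi_3          1             -I            -1            I           

Spot check: chi_0(3) = zeta_4^(0*3) = zeta_4^0 = 1.

Derivation: Z/4Z is abelian, so all 4 irreducible complex representations are 1-dimensional. They are given by chi_k(m) = zeta_4^(k*m) for k = 0,...,3. Row orthogonality: sum_m chi_k(m) conj(chi_l(m)) = 4 * [k = l].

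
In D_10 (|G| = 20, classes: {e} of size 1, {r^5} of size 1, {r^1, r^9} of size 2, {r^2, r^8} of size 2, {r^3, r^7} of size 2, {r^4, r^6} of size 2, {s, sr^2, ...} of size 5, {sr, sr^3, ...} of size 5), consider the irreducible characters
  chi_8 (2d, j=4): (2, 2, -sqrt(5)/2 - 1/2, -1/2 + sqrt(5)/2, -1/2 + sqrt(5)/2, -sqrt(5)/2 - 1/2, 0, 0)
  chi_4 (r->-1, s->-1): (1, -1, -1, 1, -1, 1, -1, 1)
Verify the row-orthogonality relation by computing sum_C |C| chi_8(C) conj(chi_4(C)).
Sum = 0; so <chi_8, chi_4> = 0 (distinct irreducibles are orthogonal).

Why: Compute term by term over conjugacy classes (|C| * chi_8(C) * conj(chi_4(C))):
  1*(2)*conj(1) + 1*(2)*conj(-1) + 2*(-sqrt(5)/2 - 1/2)*conj(-1) + 2*(-1/2 + sqrt(5)/2)*conj(1) + 2*(-1/2 + sqrt(5)/2)*conj(-1) + 2*(-sqrt(5)/2 - 1/2)*conj(1) + 5*(0)*conj(-1) + 5*(0)*conj(1)
  = (2) + (-2) + (1 + sqrt(5)) + (-1 + sqrt(5)) + (1 - sqrt(5)) + (-sqrt(5) - 1) + (0) + (0)
  = 0.
Dividing by |G| = 20 gives 0/20 = 0, matching the row-orthogonality relation <chi_8, chi_4> = [chi_8 = chi_4].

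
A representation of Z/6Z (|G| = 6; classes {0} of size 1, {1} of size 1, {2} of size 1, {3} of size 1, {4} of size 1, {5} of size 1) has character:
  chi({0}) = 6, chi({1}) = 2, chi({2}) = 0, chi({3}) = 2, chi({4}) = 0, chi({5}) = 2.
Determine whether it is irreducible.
Not irreducible (reducible): <chi, chi> = 8 > 1.

<chi, chi> = (1/|G|) sum_C |C| * |chi(C)|^2 = (1/6)[1*|6|^2 + 1*|2|^2 + 1*|0|^2 + 1*|2|^2 + 1*|0|^2 + 1*|2|^2]
  = (1/6)[(36) + (4) + (0) + (4) + (0) + (4)] = 48/6 = 8.
(Exp terms are combined using exp(i*s)*conj(exp(i*t)) = exp(i*(s-t)), and sums of them are collapsed using the identity that for every m > 1 the m distinct m-th roots of unity sum to 0, e.g. 1 + exp(2*I*pi/3) + exp(-2*I*pi/3) = 0.)
A character is irreducible iff <chi, chi> = 1, so this representation is reducible.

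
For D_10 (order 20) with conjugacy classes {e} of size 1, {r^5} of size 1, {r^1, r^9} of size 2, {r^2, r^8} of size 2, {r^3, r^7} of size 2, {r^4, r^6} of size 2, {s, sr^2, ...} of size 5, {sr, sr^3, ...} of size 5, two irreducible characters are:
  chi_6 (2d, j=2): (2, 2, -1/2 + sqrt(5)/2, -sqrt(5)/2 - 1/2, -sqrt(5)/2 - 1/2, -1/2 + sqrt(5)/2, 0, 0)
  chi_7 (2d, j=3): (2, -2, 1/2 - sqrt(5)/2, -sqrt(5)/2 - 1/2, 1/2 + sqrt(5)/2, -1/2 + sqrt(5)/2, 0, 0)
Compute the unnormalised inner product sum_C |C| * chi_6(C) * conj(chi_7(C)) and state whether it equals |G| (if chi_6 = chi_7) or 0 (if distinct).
Sum = 0; so <chi_6, chi_7> = 0 (distinct irreducibles are orthogonal).

Details: Compute term by term over conjugacy classes (|C| * chi_6(C) * conj(chi_7(C))):
  1*(2)*conj(2) + 1*(2)*conj(-2) + 2*(-1/2 + sqrt(5)/2)*conj(1/2 - sqrt(5)/2) + 2*(-sqrt(5)/2 - 1/2)*conj(-sqrt(5)/2 - 1/2) + 2*(-sqrt(5)/2 - 1/2)*conj(1/2 + sqrt(5)/2) + 2*(-1/2 + sqrt(5)/2)*conj(-1/2 + sqrt(5)/2) + 5*(0)*conj(0) + 5*(0)*conj(0)
  = (4) + (-4) + (-3 + sqrt(5)) + (sqrt(5) + 3) + (-3 - sqrt(5)) + (3 - sqrt(5)) + (0) + (0)
  = 0.
Dividing by |G| = 20 gives 0/20 = 0, matching the row-orthogonality relation <chi_6, chi_7> = [chi_6 = chi_7].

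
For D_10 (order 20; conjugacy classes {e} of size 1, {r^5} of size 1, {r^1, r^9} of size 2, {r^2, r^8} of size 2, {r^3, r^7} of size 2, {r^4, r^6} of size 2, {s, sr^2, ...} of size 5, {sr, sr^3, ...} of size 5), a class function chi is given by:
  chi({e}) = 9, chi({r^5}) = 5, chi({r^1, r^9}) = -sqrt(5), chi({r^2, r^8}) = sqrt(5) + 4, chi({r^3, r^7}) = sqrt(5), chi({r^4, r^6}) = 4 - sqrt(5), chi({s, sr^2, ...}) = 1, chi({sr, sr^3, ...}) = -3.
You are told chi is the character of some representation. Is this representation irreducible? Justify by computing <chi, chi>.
Not irreducible (reducible): <chi, chi> = 13 > 1.

Explanation: <chi, chi> = (1/|G|) sum_C |C| * |chi(C)|^2 = (1/20)[1*|9|^2 + 1*|5|^2 + 2*|-sqrt(5)|^2 + 2*|sqrt(5) + 4|^2 + 2*|sqrt(5)|^2 + 2*|4 - sqrt(5)|^2 + 5*|1|^2 + 5*|-3|^2]
  = (1/20)[(81) + (25) + (10) + (16*sqrt(5) + 42) + (10) + (42 - 16*sqrt(5)) + (5) + (45)] = 260/20 = 13.
A character is irreducible iff <chi, chi> = 1, so this representation is reducible.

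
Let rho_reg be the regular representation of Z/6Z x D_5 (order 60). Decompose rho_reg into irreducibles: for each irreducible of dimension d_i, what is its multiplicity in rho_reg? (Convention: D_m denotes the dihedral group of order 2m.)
Each irreducible V_i of dimension d_i appears with multiplicity d_i, i.e. rho_reg = (direct sum over all irreducibles V_i) d_i V_i. The irreducible dimensions for Z/6Z x D_5 are 1, 1, 1, 1, 1, 1, 1, 1, 1, 1, 1, 1, 2, 2, 2, 2, 2, 2, 2, 2, 2, 2, 2, 2: 12 irreducibles of dimension 1, each with multiplicity 1; 12 irreducibles of dimension 2, each with multiplicity 2. Total dimension 12*1*1 + 12*2*2 = 60 = |G|.

Working: General theorem: in the regular representation of a finite group G, each irreducible appears with multiplicity equal to its dimension. Check: dim(rho_reg) = sum d_i^2 = 1 + 1 + 1 + 1 + 1 + 1 + 1 + 1 + 1 + 1 + 1 + 1 + 4 + 4 + 4 + 4 + 4 + 4 + 4 + 4 + 4 + 4 + 4 + 4 = 60 = |G|.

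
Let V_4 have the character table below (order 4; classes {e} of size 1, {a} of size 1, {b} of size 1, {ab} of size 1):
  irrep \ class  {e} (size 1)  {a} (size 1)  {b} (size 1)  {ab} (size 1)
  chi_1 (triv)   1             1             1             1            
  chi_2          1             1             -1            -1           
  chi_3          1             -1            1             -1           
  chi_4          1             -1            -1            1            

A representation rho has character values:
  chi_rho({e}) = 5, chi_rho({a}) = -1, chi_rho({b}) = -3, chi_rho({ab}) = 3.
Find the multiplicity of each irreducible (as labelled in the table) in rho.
Multiplicities: chi_1: 1, chi_2: 1, chi_3: 0, chi_4: 3.

Why: Use <chi_rho, chi> = (1/|G|) sum_C |C| * chi_rho(C) * conj(chi(C)) with |G| = 4 for each irreducible chi in the table:
  <chi_rho, chi_1> = (1/4)[1*(5)*conj(1) + 1*(-1)*conj(1) + 1*(-3)*conj(1) + 1*(3)*conj(1)]
      = (1/4)[(5) + (-1) + (-3) + (3)] = 4/4 = 1
  <chi_rho, chi_2> = (1/4)[1*(5)*conj(1) + 1*(-1)*conj(1) + 1*(-3)*conj(-1) + 1*(3)*conj(-1)]
      = (1/4)[(5) + (-1) + (3) + (-3)] = 4/4 = 1
  <chi_rho, chi_3> = (1/4)[1*(5)*conj(1) + 1*(-1)*conj(-1) + 1*(-3)*conj(1) + 1*(3)*conj(-1)]
      = (1/4)[(5) + (1) + (-3) + (-3)] = 0/4 = 0
  <chi_rho, chi_4> = (1/4)[1*(5)*conj(1) + 1*(-1)*conj(-1) + 1*(-3)*conj(-1) + 1*(3)*conj(1)]
      = (1/4)[(5) + (1) + (3) + (3)] = 12/4 = 3
Dimension check: dim(rho) = sum (mult * dim) = 1*1 + 1*1 + 0*1 + 3*1 = 5 = chi_rho(e) = 5.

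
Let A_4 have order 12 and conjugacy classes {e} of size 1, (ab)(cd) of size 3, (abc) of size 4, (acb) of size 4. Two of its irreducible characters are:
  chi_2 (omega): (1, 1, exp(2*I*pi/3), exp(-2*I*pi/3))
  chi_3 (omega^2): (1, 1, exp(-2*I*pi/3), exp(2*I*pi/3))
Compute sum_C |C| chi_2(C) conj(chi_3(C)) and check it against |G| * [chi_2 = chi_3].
Sum = 0; so <chi_2, chi_3> = 0 (distinct irreducibles are orthogonal).

Reasoning: Compute term by term over conjugacy classes (|C| * chi_2(C) * conj(chi_3(C))):
  1*(1)*conj(1) + 3*(1)*conj(1) + 4*(exp(2*I*pi/3))*conj(exp(-2*I*pi/3)) + 4*(exp(-2*I*pi/3))*conj(exp(2*I*pi/3))
  = (1) + (3) + (4*exp(-2*I*pi/3)) + (4*exp(2*I*pi/3))
  = 0.
(Exp terms are combined using exp(i*s)*conj(exp(i*t)) = exp(i*(s-t)), and sums of them are collapsed using the identity that for every m > 1 the m distinct m-th roots of unity sum to 0, e.g. 1 + exp(2*I*pi/3) + exp(-2*I*pi/3) = 0.)
Dividing by |G| = 12 gives 0/12 = 0, matching the row-orthogonality relation <chi_2, chi_3> = [chi_2 = chi_3].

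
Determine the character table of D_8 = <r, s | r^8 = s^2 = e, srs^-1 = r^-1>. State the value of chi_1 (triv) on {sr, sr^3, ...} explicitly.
Conjugacy classes: {e} of size 1, {r^4} of size 1, {r^1, r^7} of size 2, {r^2, r^6} of size 2, {r^3, r^5} of size 2, {s, sr^2, ...} of size 4, {sr, sr^3, ...} of size 4.
Character table:
  irrep \ class              {e} (size 1)  {r^4} (size 1)  {r^1, r^7} (size 2)  {r^2, r^6} (size 2)  {r^3, r^5} (size 2)  {s, sr^2, ...} (size 4)  {sr, sr^3, ...} (size 4)
  chi_1 (triv)               1             1               1                    1                    1                    1                        1                       
  chi_2 (sign: r->1, s->-1)  1             1               1                    1                    1                    -1                       -1                      
  chi_3 (r->-1, s->1)        1             1               -1                   1                    -1                   1                        -1                      
  chi_4 (r->-1, s->-1)       1             1               -1                   1                    -1                   -1                       1                       
  chi_5 (2d, j=1)            2             -2              sqrt(2)              0                    -sqrt(2)             0                        0                       
  chi_6 (2d, j=2)            2             2               0                    -2                   0                    0                        0                       
  chi_7 (2d, j=3)            2             -2              -sqrt(2)             0                    sqrt(2)              0                        0                       

Spot check: chi_1 (triv) on {sr, sr^3, ...} = 1.

Justification: D_8 has order 2*8 = 16 with 7 conjugacy classes, hence 7 irreducibles. Sum of squared dims 1 + 1 + 1 + 1 + 4 + 4 + 4 = 16 = |G|. Linear characters come from the abelianisation; the 2-dimensional irreps have character r^k -> 2*cos(2*pi*j*k/8), reflections -> 0.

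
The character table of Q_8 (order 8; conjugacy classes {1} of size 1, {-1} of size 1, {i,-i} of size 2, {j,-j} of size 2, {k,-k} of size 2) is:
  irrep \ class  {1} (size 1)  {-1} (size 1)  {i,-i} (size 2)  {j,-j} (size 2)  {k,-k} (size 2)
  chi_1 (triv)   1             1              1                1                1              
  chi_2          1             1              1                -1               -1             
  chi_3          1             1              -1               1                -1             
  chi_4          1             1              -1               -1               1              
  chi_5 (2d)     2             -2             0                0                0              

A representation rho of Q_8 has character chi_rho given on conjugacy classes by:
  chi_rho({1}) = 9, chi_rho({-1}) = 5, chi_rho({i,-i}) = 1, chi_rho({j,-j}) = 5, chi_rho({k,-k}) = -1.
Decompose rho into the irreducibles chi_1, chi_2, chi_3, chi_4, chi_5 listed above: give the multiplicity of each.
Multiplicities: chi_1: 3, chi_2: 1, chi_3: 3, chi_4: 0, chi_5: 1.

Justification: Use <chi_rho, chi> = (1/|G|) sum_C |C| * chi_rho(C) * conj(chi(C)) with |G| = 8 for each irreducible chi in the table:
  <chi_rho, chi_1> = (1/8)[1*(9)*conj(1) + 1*(5)*conj(1) + 2*(1)*conj(1) + 2*(5)*conj(1) + 2*(-1)*conj(1)]
      = (1/8)[(9) + (5) + (2) + (10) + (-2)] = 24/8 = 3
  <chi_rho, chi_2> = (1/8)[1*(9)*conj(1) + 1*(5)*conj(1) + 2*(1)*conj(1) + 2*(5)*conj(-1) + 2*(-1)*conj(-1)]
      = (1/8)[(9) + (5) + (2) + (-10) + (2)] = 8/8 = 1
  <chi_rho, chi_3> = (1/8)[1*(9)*conj(1) + 1*(5)*conj(1) + 2*(1)*conj(-1) + 2*(5)*conj(1) + 2*(-1)*conj(-1)]
      = (1/8)[(9) + (5) + (-2) + (10) + (2)] = 24/8 = 3
  <chi_rho, chi_4> = (1/8)[1*(9)*conj(1) + 1*(5)*conj(1) + 2*(1)*conj(-1) + 2*(5)*conj(-1) + 2*(-1)*conj(1)]
      = (1/8)[(9) + (5) + (-2) + (-10) + (-2)] = 0/8 = 0
  <chi_rho, chi_5> = (1/8)[1*(9)*conj(2) + 1*(5)*conj(-2) + 2*(1)*conj(0) + 2*(5)*conj(0) + 2*(-1)*conj(0)]
      = (1/8)[(18) + (-10) + (0) + (0) + (0)] = 8/8 = 1
Dimension check: dim(rho) = sum (mult * dim) = 3*1 + 1*1 + 3*1 + 0*1 + 1*2 = 9 = chi_rho(e) = 9.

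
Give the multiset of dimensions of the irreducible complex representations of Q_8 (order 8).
Dimensions: 1, 1, 1, 1, 2

Argument: There are 5 irreducibles (= number of conjugacy classes). Their dimensions d_i satisfy sum d_i^2 = |G| = 8: 1 + 1 + 1 + 1 + 4 = 8.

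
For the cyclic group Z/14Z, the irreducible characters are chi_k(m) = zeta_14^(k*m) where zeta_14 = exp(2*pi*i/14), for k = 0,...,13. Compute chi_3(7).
chi_3(7) = zeta_14^21 = -1

Derivation: chi_3(7) = zeta_14^(3*7) = zeta_14^21. Since zeta_14^14 = 1, this equals zeta_14^7 = exp(2*pi*i*7/14) = -1.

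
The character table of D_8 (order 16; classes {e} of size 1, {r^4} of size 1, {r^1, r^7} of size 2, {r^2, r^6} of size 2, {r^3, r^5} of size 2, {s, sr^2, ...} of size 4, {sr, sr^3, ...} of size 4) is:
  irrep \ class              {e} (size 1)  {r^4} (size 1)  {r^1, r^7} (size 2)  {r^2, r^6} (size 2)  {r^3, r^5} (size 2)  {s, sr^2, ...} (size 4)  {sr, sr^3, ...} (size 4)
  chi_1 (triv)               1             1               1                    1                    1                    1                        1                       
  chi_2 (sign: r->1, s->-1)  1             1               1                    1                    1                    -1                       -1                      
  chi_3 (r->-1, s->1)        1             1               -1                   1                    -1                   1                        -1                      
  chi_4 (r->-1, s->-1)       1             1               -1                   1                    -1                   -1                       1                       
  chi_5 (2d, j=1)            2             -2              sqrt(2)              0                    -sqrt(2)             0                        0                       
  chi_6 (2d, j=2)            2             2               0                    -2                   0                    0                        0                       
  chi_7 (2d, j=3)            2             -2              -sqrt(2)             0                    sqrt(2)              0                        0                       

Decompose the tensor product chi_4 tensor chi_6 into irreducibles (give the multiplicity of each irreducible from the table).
chi_4 tensor chi_6 = chi_6 (all other irreducibles have multiplicity 0).

The character of a tensor product is the pointwise product (chi_4 * chi_6)(C) = chi_4(C) * chi_6(C):
  {e}: (1)*(2), {r^4}: (1)*(2), {r^1, r^7}: (-1)*(0), {r^2, r^6}: (1)*(-2), {r^3, r^5}: (-1)*(0), {s, sr^2, ...}: (-1)*(0), {sr, sr^3, ...}: (1)*(0)
so (chi_4 * chi_6) takes values
  {e} -> 2, {r^4} -> 2, {r^1, r^7} -> 0, {r^2, r^6} -> -2, {r^3, r^5} -> 0, {s, sr^2, ...} -> 0, {sr, sr^3, ...} -> 0.
Now take the inner product of this character with each irreducible chi from the table, <chi_4*chi_6, chi> = (1/16) sum_C |C| (chi_4*chi_6)(C) conj(chi(C)):
  <chi_4*chi_6, chi_1> = (1/16)[1*(2)*conj(1) + 1*(2)*conj(1) + 2*(0)*conj(1) + 2*(-2)*conj(1) + 2*(0)*conj(1) + 4*(0)*conj(1) + 4*(0)*conj(1)]
      = (1/16)[(2) + (2) + (0) + (-4) + (0) + (0) + (0)] = 0/16 = 0
  <chi_4*chi_6, chi_2> = (1/16)[1*(2)*conj(1) + 1*(2)*conj(1) + 2*(0)*conj(1) + 2*(-2)*conj(1) + 2*(0)*conj(1) + 4*(0)*conj(-1) + 4*(0)*conj(-1)]
      = (1/16)[(2) + (2) + (0) + (-4) + (0) + (0) + (0)] = 0/16 = 0
  <chi_4*chi_6, chi_3> = (1/16)[1*(2)*conj(1) + 1*(2)*conj(1) + 2*(0)*conj(-1) + 2*(-2)*conj(1) + 2*(0)*conj(-1) + 4*(0)*conj(1) + 4*(0)*conj(-1)]
      = (1/16)[(2) + (2) + (0) + (-4) + (0) + (0) + (0)] = 0/16 = 0
  <chi_4*chi_6, chi_4> = (1/16)[1*(2)*conj(1) + 1*(2)*conj(1) + 2*(0)*conj(-1) + 2*(-2)*conj(1) + 2*(0)*conj(-1) + 4*(0)*conj(-1) + 4*(0)*conj(1)]
      = (1/16)[(2) + (2) + (0) + (-4) + (0) + (0) + (0)] = 0/16 = 0
  <chi_4*chi_6, chi_5> = (1/16)[1*(2)*conj(2) + 1*(2)*conj(-2) + 2*(0)*conj(sqrt(2)) + 2*(-2)*conj(0) + 2*(0)*conj(-sqrt(2)) + 4*(0)*conj(0) + 4*(0)*conj(0)]
      = (1/16)[(4) + (-4) + (0) + (0) + (0) + (0) + (0)] = 0/16 = 0
  <chi_4*chi_6, chi_6> = (1/16)[1*(2)*conj(2) + 1*(2)*conj(2) + 2*(0)*conj(0) + 2*(-2)*conj(-2) + 2*(0)*conj(0) + 4*(0)*conj(0) + 4*(0)*conj(0)]
      = (1/16)[(4) + (4) + (0) + (8) + (0) + (0) + (0)] = 16/16 = 1
  <chi_4*chi_6, chi_7> = (1/16)[1*(2)*conj(2) + 1*(2)*conj(-2) + 2*(0)*conj(-sqrt(2)) + 2*(-2)*conj(0) + 2*(0)*conj(sqrt(2)) + 4*(0)*conj(0) + 4*(0)*conj(0)]
      = (1/16)[(4) + (-4) + (0) + (0) + (0) + (0) + (0)] = 0/16 = 0
Hence the multiplicities are chi_6: 1. Dimension check: dim(chi_4)*dim(chi_6) = 1*2 = 2 and sum (mult * dim) = 1*2 = 2.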